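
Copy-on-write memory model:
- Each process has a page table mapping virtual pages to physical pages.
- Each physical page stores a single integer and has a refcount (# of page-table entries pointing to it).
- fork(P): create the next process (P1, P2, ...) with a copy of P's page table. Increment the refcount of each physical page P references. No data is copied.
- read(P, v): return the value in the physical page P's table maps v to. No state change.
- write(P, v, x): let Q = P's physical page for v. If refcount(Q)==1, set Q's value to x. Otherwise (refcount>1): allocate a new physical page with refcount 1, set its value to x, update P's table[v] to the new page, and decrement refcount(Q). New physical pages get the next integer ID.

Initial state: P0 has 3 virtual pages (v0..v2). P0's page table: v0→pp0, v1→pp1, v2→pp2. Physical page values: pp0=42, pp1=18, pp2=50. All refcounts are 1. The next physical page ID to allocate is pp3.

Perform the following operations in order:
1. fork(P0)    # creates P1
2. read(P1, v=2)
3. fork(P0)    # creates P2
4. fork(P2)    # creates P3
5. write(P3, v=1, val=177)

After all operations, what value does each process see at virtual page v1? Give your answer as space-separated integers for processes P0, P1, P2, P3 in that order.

Op 1: fork(P0) -> P1. 3 ppages; refcounts: pp0:2 pp1:2 pp2:2
Op 2: read(P1, v2) -> 50. No state change.
Op 3: fork(P0) -> P2. 3 ppages; refcounts: pp0:3 pp1:3 pp2:3
Op 4: fork(P2) -> P3. 3 ppages; refcounts: pp0:4 pp1:4 pp2:4
Op 5: write(P3, v1, 177). refcount(pp1)=4>1 -> COPY to pp3. 4 ppages; refcounts: pp0:4 pp1:3 pp2:4 pp3:1
P0: v1 -> pp1 = 18
P1: v1 -> pp1 = 18
P2: v1 -> pp1 = 18
P3: v1 -> pp3 = 177

Answer: 18 18 18 177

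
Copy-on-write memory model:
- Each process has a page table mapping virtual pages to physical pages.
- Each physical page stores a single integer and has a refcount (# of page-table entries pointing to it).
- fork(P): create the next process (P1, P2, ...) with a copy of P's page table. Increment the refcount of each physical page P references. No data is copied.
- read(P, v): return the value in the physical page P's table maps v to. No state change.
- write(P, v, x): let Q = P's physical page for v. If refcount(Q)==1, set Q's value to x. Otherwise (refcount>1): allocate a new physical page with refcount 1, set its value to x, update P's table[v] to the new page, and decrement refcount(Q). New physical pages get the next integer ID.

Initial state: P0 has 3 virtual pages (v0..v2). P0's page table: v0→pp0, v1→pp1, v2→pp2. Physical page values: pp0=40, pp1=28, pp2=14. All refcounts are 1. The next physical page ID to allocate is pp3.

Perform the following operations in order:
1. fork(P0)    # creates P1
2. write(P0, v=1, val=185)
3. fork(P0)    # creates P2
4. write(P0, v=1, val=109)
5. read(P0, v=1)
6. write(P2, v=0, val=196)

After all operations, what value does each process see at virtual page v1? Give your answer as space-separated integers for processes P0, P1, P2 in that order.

Answer: 109 28 185

Derivation:
Op 1: fork(P0) -> P1. 3 ppages; refcounts: pp0:2 pp1:2 pp2:2
Op 2: write(P0, v1, 185). refcount(pp1)=2>1 -> COPY to pp3. 4 ppages; refcounts: pp0:2 pp1:1 pp2:2 pp3:1
Op 3: fork(P0) -> P2. 4 ppages; refcounts: pp0:3 pp1:1 pp2:3 pp3:2
Op 4: write(P0, v1, 109). refcount(pp3)=2>1 -> COPY to pp4. 5 ppages; refcounts: pp0:3 pp1:1 pp2:3 pp3:1 pp4:1
Op 5: read(P0, v1) -> 109. No state change.
Op 6: write(P2, v0, 196). refcount(pp0)=3>1 -> COPY to pp5. 6 ppages; refcounts: pp0:2 pp1:1 pp2:3 pp3:1 pp4:1 pp5:1
P0: v1 -> pp4 = 109
P1: v1 -> pp1 = 28
P2: v1 -> pp3 = 185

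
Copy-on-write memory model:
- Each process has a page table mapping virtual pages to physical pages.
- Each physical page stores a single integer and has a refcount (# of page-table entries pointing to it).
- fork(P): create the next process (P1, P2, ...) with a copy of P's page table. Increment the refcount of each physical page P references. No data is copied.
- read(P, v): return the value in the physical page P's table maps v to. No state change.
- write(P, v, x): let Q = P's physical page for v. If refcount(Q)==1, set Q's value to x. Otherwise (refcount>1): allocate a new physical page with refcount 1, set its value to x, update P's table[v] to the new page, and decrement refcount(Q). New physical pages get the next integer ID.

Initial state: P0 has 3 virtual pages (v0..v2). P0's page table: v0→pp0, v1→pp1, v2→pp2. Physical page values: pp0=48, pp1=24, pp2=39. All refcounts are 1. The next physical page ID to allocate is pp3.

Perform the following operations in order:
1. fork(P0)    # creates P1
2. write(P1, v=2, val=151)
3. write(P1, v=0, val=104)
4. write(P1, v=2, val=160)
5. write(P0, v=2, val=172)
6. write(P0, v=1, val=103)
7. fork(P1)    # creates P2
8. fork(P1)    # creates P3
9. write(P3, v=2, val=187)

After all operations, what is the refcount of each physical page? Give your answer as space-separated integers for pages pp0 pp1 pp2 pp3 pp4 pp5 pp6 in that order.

Op 1: fork(P0) -> P1. 3 ppages; refcounts: pp0:2 pp1:2 pp2:2
Op 2: write(P1, v2, 151). refcount(pp2)=2>1 -> COPY to pp3. 4 ppages; refcounts: pp0:2 pp1:2 pp2:1 pp3:1
Op 3: write(P1, v0, 104). refcount(pp0)=2>1 -> COPY to pp4. 5 ppages; refcounts: pp0:1 pp1:2 pp2:1 pp3:1 pp4:1
Op 4: write(P1, v2, 160). refcount(pp3)=1 -> write in place. 5 ppages; refcounts: pp0:1 pp1:2 pp2:1 pp3:1 pp4:1
Op 5: write(P0, v2, 172). refcount(pp2)=1 -> write in place. 5 ppages; refcounts: pp0:1 pp1:2 pp2:1 pp3:1 pp4:1
Op 6: write(P0, v1, 103). refcount(pp1)=2>1 -> COPY to pp5. 6 ppages; refcounts: pp0:1 pp1:1 pp2:1 pp3:1 pp4:1 pp5:1
Op 7: fork(P1) -> P2. 6 ppages; refcounts: pp0:1 pp1:2 pp2:1 pp3:2 pp4:2 pp5:1
Op 8: fork(P1) -> P3. 6 ppages; refcounts: pp0:1 pp1:3 pp2:1 pp3:3 pp4:3 pp5:1
Op 9: write(P3, v2, 187). refcount(pp3)=3>1 -> COPY to pp6. 7 ppages; refcounts: pp0:1 pp1:3 pp2:1 pp3:2 pp4:3 pp5:1 pp6:1

Answer: 1 3 1 2 3 1 1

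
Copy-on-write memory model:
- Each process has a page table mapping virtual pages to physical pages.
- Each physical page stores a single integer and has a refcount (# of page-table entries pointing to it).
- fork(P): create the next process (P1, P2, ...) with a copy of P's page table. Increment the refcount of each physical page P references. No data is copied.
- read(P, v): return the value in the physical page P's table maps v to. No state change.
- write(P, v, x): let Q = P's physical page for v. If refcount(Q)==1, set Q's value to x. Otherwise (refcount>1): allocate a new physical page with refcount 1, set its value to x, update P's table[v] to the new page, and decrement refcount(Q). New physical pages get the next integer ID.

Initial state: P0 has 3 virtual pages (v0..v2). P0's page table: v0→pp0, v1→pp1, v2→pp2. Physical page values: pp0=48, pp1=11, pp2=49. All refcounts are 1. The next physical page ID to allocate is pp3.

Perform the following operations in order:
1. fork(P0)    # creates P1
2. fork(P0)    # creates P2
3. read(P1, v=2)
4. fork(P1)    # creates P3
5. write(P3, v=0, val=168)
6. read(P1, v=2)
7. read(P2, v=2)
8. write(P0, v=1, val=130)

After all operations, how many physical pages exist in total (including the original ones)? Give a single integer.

Answer: 5

Derivation:
Op 1: fork(P0) -> P1. 3 ppages; refcounts: pp0:2 pp1:2 pp2:2
Op 2: fork(P0) -> P2. 3 ppages; refcounts: pp0:3 pp1:3 pp2:3
Op 3: read(P1, v2) -> 49. No state change.
Op 4: fork(P1) -> P3. 3 ppages; refcounts: pp0:4 pp1:4 pp2:4
Op 5: write(P3, v0, 168). refcount(pp0)=4>1 -> COPY to pp3. 4 ppages; refcounts: pp0:3 pp1:4 pp2:4 pp3:1
Op 6: read(P1, v2) -> 49. No state change.
Op 7: read(P2, v2) -> 49. No state change.
Op 8: write(P0, v1, 130). refcount(pp1)=4>1 -> COPY to pp4. 5 ppages; refcounts: pp0:3 pp1:3 pp2:4 pp3:1 pp4:1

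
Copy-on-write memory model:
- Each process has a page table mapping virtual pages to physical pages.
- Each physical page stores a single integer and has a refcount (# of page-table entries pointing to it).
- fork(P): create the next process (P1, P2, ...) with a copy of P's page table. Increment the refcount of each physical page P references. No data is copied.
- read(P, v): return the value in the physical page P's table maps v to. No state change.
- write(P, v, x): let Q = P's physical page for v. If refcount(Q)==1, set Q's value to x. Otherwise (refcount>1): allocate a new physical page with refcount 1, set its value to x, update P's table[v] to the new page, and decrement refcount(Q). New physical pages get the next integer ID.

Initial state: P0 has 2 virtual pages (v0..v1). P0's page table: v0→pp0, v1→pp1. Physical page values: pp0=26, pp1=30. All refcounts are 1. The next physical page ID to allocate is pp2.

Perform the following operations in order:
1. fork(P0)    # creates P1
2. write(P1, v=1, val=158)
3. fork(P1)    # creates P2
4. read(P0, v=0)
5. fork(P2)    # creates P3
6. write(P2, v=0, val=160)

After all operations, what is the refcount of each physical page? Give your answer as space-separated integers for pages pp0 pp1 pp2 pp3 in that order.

Op 1: fork(P0) -> P1. 2 ppages; refcounts: pp0:2 pp1:2
Op 2: write(P1, v1, 158). refcount(pp1)=2>1 -> COPY to pp2. 3 ppages; refcounts: pp0:2 pp1:1 pp2:1
Op 3: fork(P1) -> P2. 3 ppages; refcounts: pp0:3 pp1:1 pp2:2
Op 4: read(P0, v0) -> 26. No state change.
Op 5: fork(P2) -> P3. 3 ppages; refcounts: pp0:4 pp1:1 pp2:3
Op 6: write(P2, v0, 160). refcount(pp0)=4>1 -> COPY to pp3. 4 ppages; refcounts: pp0:3 pp1:1 pp2:3 pp3:1

Answer: 3 1 3 1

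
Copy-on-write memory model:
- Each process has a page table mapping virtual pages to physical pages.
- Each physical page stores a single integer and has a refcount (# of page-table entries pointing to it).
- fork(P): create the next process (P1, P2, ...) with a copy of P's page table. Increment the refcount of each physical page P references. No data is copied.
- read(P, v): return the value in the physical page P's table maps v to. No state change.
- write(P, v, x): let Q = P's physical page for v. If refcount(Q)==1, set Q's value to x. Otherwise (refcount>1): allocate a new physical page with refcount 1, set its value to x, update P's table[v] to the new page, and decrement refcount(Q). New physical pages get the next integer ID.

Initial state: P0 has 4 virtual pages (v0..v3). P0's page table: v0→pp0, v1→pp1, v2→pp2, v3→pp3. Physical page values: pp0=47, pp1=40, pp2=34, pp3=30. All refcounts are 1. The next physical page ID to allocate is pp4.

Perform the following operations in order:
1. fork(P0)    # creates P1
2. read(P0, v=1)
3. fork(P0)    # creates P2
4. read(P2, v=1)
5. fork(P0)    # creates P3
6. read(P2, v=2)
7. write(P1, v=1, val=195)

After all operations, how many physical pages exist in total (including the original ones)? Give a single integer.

Op 1: fork(P0) -> P1. 4 ppages; refcounts: pp0:2 pp1:2 pp2:2 pp3:2
Op 2: read(P0, v1) -> 40. No state change.
Op 3: fork(P0) -> P2. 4 ppages; refcounts: pp0:3 pp1:3 pp2:3 pp3:3
Op 4: read(P2, v1) -> 40. No state change.
Op 5: fork(P0) -> P3. 4 ppages; refcounts: pp0:4 pp1:4 pp2:4 pp3:4
Op 6: read(P2, v2) -> 34. No state change.
Op 7: write(P1, v1, 195). refcount(pp1)=4>1 -> COPY to pp4. 5 ppages; refcounts: pp0:4 pp1:3 pp2:4 pp3:4 pp4:1

Answer: 5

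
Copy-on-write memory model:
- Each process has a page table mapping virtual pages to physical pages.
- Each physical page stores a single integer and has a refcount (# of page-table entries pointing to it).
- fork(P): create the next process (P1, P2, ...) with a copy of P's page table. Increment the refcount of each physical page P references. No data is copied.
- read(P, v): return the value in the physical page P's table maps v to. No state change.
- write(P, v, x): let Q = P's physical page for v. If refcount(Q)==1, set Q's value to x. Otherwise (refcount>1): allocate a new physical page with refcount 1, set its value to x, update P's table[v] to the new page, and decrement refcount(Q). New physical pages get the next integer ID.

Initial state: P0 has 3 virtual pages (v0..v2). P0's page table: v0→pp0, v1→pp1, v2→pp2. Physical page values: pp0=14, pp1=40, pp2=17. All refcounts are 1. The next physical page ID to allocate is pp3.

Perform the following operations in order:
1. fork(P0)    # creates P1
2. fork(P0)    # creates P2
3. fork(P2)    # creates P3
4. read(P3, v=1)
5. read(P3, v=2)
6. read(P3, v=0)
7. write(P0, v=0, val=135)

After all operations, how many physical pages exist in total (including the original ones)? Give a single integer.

Op 1: fork(P0) -> P1. 3 ppages; refcounts: pp0:2 pp1:2 pp2:2
Op 2: fork(P0) -> P2. 3 ppages; refcounts: pp0:3 pp1:3 pp2:3
Op 3: fork(P2) -> P3. 3 ppages; refcounts: pp0:4 pp1:4 pp2:4
Op 4: read(P3, v1) -> 40. No state change.
Op 5: read(P3, v2) -> 17. No state change.
Op 6: read(P3, v0) -> 14. No state change.
Op 7: write(P0, v0, 135). refcount(pp0)=4>1 -> COPY to pp3. 4 ppages; refcounts: pp0:3 pp1:4 pp2:4 pp3:1

Answer: 4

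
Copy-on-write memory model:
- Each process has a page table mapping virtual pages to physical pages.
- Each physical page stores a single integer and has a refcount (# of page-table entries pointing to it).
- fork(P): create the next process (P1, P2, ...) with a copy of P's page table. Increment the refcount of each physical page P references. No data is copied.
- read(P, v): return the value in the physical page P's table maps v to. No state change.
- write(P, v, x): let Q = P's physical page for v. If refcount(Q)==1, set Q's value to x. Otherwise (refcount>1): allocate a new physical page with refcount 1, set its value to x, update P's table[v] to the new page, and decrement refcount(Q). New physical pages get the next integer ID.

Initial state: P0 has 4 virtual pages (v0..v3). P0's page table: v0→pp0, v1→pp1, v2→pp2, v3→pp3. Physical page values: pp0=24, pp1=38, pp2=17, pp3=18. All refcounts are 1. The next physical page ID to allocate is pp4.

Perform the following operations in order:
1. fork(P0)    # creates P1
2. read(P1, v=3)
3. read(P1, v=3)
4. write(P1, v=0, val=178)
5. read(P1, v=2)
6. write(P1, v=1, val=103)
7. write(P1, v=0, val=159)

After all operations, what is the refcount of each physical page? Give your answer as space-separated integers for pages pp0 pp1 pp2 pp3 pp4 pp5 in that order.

Answer: 1 1 2 2 1 1

Derivation:
Op 1: fork(P0) -> P1. 4 ppages; refcounts: pp0:2 pp1:2 pp2:2 pp3:2
Op 2: read(P1, v3) -> 18. No state change.
Op 3: read(P1, v3) -> 18. No state change.
Op 4: write(P1, v0, 178). refcount(pp0)=2>1 -> COPY to pp4. 5 ppages; refcounts: pp0:1 pp1:2 pp2:2 pp3:2 pp4:1
Op 5: read(P1, v2) -> 17. No state change.
Op 6: write(P1, v1, 103). refcount(pp1)=2>1 -> COPY to pp5. 6 ppages; refcounts: pp0:1 pp1:1 pp2:2 pp3:2 pp4:1 pp5:1
Op 7: write(P1, v0, 159). refcount(pp4)=1 -> write in place. 6 ppages; refcounts: pp0:1 pp1:1 pp2:2 pp3:2 pp4:1 pp5:1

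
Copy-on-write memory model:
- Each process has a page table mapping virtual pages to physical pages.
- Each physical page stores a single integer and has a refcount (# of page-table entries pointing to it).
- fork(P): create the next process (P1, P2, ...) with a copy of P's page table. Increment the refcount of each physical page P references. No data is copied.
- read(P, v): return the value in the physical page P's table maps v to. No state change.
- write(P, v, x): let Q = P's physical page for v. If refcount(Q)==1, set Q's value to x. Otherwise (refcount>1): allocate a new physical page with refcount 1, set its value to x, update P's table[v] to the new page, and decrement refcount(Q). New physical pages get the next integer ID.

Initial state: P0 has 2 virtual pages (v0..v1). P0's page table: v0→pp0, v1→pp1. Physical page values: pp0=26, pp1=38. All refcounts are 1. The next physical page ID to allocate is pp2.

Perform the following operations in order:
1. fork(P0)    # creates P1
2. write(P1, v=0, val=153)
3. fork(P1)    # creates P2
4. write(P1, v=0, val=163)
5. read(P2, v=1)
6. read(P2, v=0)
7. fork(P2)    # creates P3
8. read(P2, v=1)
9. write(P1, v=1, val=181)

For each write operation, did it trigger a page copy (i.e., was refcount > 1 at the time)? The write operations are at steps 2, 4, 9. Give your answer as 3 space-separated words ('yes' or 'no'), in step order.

Op 1: fork(P0) -> P1. 2 ppages; refcounts: pp0:2 pp1:2
Op 2: write(P1, v0, 153). refcount(pp0)=2>1 -> COPY to pp2. 3 ppages; refcounts: pp0:1 pp1:2 pp2:1
Op 3: fork(P1) -> P2. 3 ppages; refcounts: pp0:1 pp1:3 pp2:2
Op 4: write(P1, v0, 163). refcount(pp2)=2>1 -> COPY to pp3. 4 ppages; refcounts: pp0:1 pp1:3 pp2:1 pp3:1
Op 5: read(P2, v1) -> 38. No state change.
Op 6: read(P2, v0) -> 153. No state change.
Op 7: fork(P2) -> P3. 4 ppages; refcounts: pp0:1 pp1:4 pp2:2 pp3:1
Op 8: read(P2, v1) -> 38. No state change.
Op 9: write(P1, v1, 181). refcount(pp1)=4>1 -> COPY to pp4. 5 ppages; refcounts: pp0:1 pp1:3 pp2:2 pp3:1 pp4:1

yes yes yes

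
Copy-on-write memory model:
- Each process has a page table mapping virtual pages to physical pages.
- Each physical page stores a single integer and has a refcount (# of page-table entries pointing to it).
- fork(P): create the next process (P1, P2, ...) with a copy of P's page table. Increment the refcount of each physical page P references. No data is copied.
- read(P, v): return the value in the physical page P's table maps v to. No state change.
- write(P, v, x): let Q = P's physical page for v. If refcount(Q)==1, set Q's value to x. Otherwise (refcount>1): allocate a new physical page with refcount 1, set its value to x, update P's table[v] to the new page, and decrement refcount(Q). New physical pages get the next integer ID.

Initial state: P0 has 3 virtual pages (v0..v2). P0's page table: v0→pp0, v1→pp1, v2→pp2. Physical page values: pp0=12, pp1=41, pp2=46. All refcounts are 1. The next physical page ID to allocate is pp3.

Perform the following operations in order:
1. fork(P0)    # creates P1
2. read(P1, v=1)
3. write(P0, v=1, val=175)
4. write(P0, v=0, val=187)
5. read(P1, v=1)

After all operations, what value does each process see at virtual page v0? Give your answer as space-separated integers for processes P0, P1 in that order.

Op 1: fork(P0) -> P1. 3 ppages; refcounts: pp0:2 pp1:2 pp2:2
Op 2: read(P1, v1) -> 41. No state change.
Op 3: write(P0, v1, 175). refcount(pp1)=2>1 -> COPY to pp3. 4 ppages; refcounts: pp0:2 pp1:1 pp2:2 pp3:1
Op 4: write(P0, v0, 187). refcount(pp0)=2>1 -> COPY to pp4. 5 ppages; refcounts: pp0:1 pp1:1 pp2:2 pp3:1 pp4:1
Op 5: read(P1, v1) -> 41. No state change.
P0: v0 -> pp4 = 187
P1: v0 -> pp0 = 12

Answer: 187 12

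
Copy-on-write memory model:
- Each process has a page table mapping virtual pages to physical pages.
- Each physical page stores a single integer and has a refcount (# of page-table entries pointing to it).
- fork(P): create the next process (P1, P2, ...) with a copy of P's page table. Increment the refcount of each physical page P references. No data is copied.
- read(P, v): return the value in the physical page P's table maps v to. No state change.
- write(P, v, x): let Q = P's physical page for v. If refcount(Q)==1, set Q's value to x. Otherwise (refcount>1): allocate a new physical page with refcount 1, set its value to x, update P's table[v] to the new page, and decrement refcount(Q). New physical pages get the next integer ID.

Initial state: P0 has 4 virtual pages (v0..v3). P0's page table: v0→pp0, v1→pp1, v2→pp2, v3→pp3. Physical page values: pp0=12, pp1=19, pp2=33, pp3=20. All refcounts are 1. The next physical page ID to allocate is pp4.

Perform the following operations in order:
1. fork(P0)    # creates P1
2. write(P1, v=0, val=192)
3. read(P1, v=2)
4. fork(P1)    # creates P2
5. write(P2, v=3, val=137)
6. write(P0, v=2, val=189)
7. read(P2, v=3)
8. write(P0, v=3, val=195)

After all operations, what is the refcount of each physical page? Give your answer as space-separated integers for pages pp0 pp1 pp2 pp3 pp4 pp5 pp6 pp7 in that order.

Answer: 1 3 2 1 2 1 1 1

Derivation:
Op 1: fork(P0) -> P1. 4 ppages; refcounts: pp0:2 pp1:2 pp2:2 pp3:2
Op 2: write(P1, v0, 192). refcount(pp0)=2>1 -> COPY to pp4. 5 ppages; refcounts: pp0:1 pp1:2 pp2:2 pp3:2 pp4:1
Op 3: read(P1, v2) -> 33. No state change.
Op 4: fork(P1) -> P2. 5 ppages; refcounts: pp0:1 pp1:3 pp2:3 pp3:3 pp4:2
Op 5: write(P2, v3, 137). refcount(pp3)=3>1 -> COPY to pp5. 6 ppages; refcounts: pp0:1 pp1:3 pp2:3 pp3:2 pp4:2 pp5:1
Op 6: write(P0, v2, 189). refcount(pp2)=3>1 -> COPY to pp6. 7 ppages; refcounts: pp0:1 pp1:3 pp2:2 pp3:2 pp4:2 pp5:1 pp6:1
Op 7: read(P2, v3) -> 137. No state change.
Op 8: write(P0, v3, 195). refcount(pp3)=2>1 -> COPY to pp7. 8 ppages; refcounts: pp0:1 pp1:3 pp2:2 pp3:1 pp4:2 pp5:1 pp6:1 pp7:1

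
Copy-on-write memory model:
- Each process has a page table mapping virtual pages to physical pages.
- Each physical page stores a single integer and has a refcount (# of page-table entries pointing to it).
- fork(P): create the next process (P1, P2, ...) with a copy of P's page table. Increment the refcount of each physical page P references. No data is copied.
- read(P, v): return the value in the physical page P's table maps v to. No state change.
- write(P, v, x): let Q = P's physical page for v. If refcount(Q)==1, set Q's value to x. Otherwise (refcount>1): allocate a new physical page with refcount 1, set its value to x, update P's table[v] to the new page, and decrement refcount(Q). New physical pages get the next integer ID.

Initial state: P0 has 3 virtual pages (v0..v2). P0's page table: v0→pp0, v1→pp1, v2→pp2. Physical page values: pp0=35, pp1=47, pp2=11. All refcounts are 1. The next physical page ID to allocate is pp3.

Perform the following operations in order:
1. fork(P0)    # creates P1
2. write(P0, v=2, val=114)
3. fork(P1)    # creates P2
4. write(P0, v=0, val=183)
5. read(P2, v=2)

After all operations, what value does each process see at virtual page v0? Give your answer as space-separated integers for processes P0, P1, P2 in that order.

Answer: 183 35 35

Derivation:
Op 1: fork(P0) -> P1. 3 ppages; refcounts: pp0:2 pp1:2 pp2:2
Op 2: write(P0, v2, 114). refcount(pp2)=2>1 -> COPY to pp3. 4 ppages; refcounts: pp0:2 pp1:2 pp2:1 pp3:1
Op 3: fork(P1) -> P2. 4 ppages; refcounts: pp0:3 pp1:3 pp2:2 pp3:1
Op 4: write(P0, v0, 183). refcount(pp0)=3>1 -> COPY to pp4. 5 ppages; refcounts: pp0:2 pp1:3 pp2:2 pp3:1 pp4:1
Op 5: read(P2, v2) -> 11. No state change.
P0: v0 -> pp4 = 183
P1: v0 -> pp0 = 35
P2: v0 -> pp0 = 35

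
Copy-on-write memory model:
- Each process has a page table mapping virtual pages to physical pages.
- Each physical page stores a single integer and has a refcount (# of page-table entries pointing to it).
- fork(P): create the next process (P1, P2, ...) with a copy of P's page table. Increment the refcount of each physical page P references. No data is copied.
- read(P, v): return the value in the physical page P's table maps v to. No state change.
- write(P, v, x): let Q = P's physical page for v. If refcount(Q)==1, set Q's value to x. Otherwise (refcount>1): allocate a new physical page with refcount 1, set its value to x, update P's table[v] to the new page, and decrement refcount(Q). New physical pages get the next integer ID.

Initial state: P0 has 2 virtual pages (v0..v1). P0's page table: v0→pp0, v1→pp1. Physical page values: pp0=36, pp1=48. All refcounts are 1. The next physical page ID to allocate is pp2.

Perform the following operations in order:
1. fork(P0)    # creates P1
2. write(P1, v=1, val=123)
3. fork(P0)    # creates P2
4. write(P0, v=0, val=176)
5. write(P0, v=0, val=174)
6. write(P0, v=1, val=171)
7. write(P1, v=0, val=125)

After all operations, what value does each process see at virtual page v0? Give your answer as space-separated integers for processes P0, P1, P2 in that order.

Answer: 174 125 36

Derivation:
Op 1: fork(P0) -> P1. 2 ppages; refcounts: pp0:2 pp1:2
Op 2: write(P1, v1, 123). refcount(pp1)=2>1 -> COPY to pp2. 3 ppages; refcounts: pp0:2 pp1:1 pp2:1
Op 3: fork(P0) -> P2. 3 ppages; refcounts: pp0:3 pp1:2 pp2:1
Op 4: write(P0, v0, 176). refcount(pp0)=3>1 -> COPY to pp3. 4 ppages; refcounts: pp0:2 pp1:2 pp2:1 pp3:1
Op 5: write(P0, v0, 174). refcount(pp3)=1 -> write in place. 4 ppages; refcounts: pp0:2 pp1:2 pp2:1 pp3:1
Op 6: write(P0, v1, 171). refcount(pp1)=2>1 -> COPY to pp4. 5 ppages; refcounts: pp0:2 pp1:1 pp2:1 pp3:1 pp4:1
Op 7: write(P1, v0, 125). refcount(pp0)=2>1 -> COPY to pp5. 6 ppages; refcounts: pp0:1 pp1:1 pp2:1 pp3:1 pp4:1 pp5:1
P0: v0 -> pp3 = 174
P1: v0 -> pp5 = 125
P2: v0 -> pp0 = 36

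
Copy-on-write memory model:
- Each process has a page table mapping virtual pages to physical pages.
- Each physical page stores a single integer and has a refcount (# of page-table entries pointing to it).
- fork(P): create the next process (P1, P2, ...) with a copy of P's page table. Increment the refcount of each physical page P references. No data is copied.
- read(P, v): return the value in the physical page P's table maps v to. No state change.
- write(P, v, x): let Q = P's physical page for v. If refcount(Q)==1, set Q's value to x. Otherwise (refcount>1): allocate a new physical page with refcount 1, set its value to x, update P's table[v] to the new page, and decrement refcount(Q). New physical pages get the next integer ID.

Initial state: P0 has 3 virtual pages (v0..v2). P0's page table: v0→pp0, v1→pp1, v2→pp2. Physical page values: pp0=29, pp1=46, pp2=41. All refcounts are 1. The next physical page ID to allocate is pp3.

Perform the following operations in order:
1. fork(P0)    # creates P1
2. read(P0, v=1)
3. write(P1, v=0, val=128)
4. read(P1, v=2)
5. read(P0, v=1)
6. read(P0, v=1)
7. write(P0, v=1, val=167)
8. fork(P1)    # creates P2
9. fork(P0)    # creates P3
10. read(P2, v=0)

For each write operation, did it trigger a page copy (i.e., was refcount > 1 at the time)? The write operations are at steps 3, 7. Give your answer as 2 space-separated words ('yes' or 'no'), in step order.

Op 1: fork(P0) -> P1. 3 ppages; refcounts: pp0:2 pp1:2 pp2:2
Op 2: read(P0, v1) -> 46. No state change.
Op 3: write(P1, v0, 128). refcount(pp0)=2>1 -> COPY to pp3. 4 ppages; refcounts: pp0:1 pp1:2 pp2:2 pp3:1
Op 4: read(P1, v2) -> 41. No state change.
Op 5: read(P0, v1) -> 46. No state change.
Op 6: read(P0, v1) -> 46. No state change.
Op 7: write(P0, v1, 167). refcount(pp1)=2>1 -> COPY to pp4. 5 ppages; refcounts: pp0:1 pp1:1 pp2:2 pp3:1 pp4:1
Op 8: fork(P1) -> P2. 5 ppages; refcounts: pp0:1 pp1:2 pp2:3 pp3:2 pp4:1
Op 9: fork(P0) -> P3. 5 ppages; refcounts: pp0:2 pp1:2 pp2:4 pp3:2 pp4:2
Op 10: read(P2, v0) -> 128. No state change.

yes yes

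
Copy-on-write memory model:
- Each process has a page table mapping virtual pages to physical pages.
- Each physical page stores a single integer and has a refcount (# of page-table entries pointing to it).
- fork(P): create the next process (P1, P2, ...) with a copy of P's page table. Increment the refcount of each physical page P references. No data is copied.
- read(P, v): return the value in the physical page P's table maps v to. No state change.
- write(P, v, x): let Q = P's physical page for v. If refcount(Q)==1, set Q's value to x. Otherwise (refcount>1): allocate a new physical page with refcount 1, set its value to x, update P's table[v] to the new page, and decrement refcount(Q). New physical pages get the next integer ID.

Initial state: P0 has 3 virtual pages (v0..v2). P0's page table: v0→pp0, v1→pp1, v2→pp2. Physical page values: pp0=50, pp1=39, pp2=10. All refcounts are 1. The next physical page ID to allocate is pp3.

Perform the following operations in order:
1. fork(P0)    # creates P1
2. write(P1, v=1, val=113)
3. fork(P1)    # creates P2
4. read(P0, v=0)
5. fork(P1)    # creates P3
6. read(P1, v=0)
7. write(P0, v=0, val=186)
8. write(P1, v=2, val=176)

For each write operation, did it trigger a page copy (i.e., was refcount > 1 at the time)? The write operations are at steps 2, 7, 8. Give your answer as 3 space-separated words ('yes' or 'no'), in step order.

Op 1: fork(P0) -> P1. 3 ppages; refcounts: pp0:2 pp1:2 pp2:2
Op 2: write(P1, v1, 113). refcount(pp1)=2>1 -> COPY to pp3. 4 ppages; refcounts: pp0:2 pp1:1 pp2:2 pp3:1
Op 3: fork(P1) -> P2. 4 ppages; refcounts: pp0:3 pp1:1 pp2:3 pp3:2
Op 4: read(P0, v0) -> 50. No state change.
Op 5: fork(P1) -> P3. 4 ppages; refcounts: pp0:4 pp1:1 pp2:4 pp3:3
Op 6: read(P1, v0) -> 50. No state change.
Op 7: write(P0, v0, 186). refcount(pp0)=4>1 -> COPY to pp4. 5 ppages; refcounts: pp0:3 pp1:1 pp2:4 pp3:3 pp4:1
Op 8: write(P1, v2, 176). refcount(pp2)=4>1 -> COPY to pp5. 6 ppages; refcounts: pp0:3 pp1:1 pp2:3 pp3:3 pp4:1 pp5:1

yes yes yes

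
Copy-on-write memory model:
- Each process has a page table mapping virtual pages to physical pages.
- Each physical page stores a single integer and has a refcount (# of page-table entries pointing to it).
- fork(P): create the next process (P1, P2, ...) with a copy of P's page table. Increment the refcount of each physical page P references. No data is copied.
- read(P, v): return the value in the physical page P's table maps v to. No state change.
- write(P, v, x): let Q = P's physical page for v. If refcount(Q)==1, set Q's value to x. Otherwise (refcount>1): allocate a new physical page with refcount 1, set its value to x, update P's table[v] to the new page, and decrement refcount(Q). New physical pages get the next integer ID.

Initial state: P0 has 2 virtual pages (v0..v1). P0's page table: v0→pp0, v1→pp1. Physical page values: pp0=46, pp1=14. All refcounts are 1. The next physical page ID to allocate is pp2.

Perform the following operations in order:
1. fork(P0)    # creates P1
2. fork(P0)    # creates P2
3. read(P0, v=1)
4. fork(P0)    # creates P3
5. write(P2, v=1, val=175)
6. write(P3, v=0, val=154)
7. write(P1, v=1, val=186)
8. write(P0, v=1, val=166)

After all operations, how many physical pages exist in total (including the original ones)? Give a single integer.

Op 1: fork(P0) -> P1. 2 ppages; refcounts: pp0:2 pp1:2
Op 2: fork(P0) -> P2. 2 ppages; refcounts: pp0:3 pp1:3
Op 3: read(P0, v1) -> 14. No state change.
Op 4: fork(P0) -> P3. 2 ppages; refcounts: pp0:4 pp1:4
Op 5: write(P2, v1, 175). refcount(pp1)=4>1 -> COPY to pp2. 3 ppages; refcounts: pp0:4 pp1:3 pp2:1
Op 6: write(P3, v0, 154). refcount(pp0)=4>1 -> COPY to pp3. 4 ppages; refcounts: pp0:3 pp1:3 pp2:1 pp3:1
Op 7: write(P1, v1, 186). refcount(pp1)=3>1 -> COPY to pp4. 5 ppages; refcounts: pp0:3 pp1:2 pp2:1 pp3:1 pp4:1
Op 8: write(P0, v1, 166). refcount(pp1)=2>1 -> COPY to pp5. 6 ppages; refcounts: pp0:3 pp1:1 pp2:1 pp3:1 pp4:1 pp5:1

Answer: 6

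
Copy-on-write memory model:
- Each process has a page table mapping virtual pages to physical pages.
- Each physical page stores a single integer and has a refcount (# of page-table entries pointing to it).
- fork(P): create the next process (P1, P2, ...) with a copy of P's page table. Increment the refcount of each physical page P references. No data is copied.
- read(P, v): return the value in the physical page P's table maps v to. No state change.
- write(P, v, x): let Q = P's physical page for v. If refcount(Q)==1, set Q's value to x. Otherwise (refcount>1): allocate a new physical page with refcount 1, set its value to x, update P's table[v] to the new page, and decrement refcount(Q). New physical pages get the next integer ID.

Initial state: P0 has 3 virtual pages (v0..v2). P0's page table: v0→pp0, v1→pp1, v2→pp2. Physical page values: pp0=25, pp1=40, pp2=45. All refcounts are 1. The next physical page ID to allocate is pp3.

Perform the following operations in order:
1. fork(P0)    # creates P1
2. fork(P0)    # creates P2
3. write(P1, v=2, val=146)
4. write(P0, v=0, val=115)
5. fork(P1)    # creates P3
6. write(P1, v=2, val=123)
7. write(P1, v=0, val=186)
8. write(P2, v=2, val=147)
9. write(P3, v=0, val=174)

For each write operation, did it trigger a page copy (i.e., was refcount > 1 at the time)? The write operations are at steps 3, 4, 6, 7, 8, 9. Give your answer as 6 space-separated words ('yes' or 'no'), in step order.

Op 1: fork(P0) -> P1. 3 ppages; refcounts: pp0:2 pp1:2 pp2:2
Op 2: fork(P0) -> P2. 3 ppages; refcounts: pp0:3 pp1:3 pp2:3
Op 3: write(P1, v2, 146). refcount(pp2)=3>1 -> COPY to pp3. 4 ppages; refcounts: pp0:3 pp1:3 pp2:2 pp3:1
Op 4: write(P0, v0, 115). refcount(pp0)=3>1 -> COPY to pp4. 5 ppages; refcounts: pp0:2 pp1:3 pp2:2 pp3:1 pp4:1
Op 5: fork(P1) -> P3. 5 ppages; refcounts: pp0:3 pp1:4 pp2:2 pp3:2 pp4:1
Op 6: write(P1, v2, 123). refcount(pp3)=2>1 -> COPY to pp5. 6 ppages; refcounts: pp0:3 pp1:4 pp2:2 pp3:1 pp4:1 pp5:1
Op 7: write(P1, v0, 186). refcount(pp0)=3>1 -> COPY to pp6. 7 ppages; refcounts: pp0:2 pp1:4 pp2:2 pp3:1 pp4:1 pp5:1 pp6:1
Op 8: write(P2, v2, 147). refcount(pp2)=2>1 -> COPY to pp7. 8 ppages; refcounts: pp0:2 pp1:4 pp2:1 pp3:1 pp4:1 pp5:1 pp6:1 pp7:1
Op 9: write(P3, v0, 174). refcount(pp0)=2>1 -> COPY to pp8. 9 ppages; refcounts: pp0:1 pp1:4 pp2:1 pp3:1 pp4:1 pp5:1 pp6:1 pp7:1 pp8:1

yes yes yes yes yes yes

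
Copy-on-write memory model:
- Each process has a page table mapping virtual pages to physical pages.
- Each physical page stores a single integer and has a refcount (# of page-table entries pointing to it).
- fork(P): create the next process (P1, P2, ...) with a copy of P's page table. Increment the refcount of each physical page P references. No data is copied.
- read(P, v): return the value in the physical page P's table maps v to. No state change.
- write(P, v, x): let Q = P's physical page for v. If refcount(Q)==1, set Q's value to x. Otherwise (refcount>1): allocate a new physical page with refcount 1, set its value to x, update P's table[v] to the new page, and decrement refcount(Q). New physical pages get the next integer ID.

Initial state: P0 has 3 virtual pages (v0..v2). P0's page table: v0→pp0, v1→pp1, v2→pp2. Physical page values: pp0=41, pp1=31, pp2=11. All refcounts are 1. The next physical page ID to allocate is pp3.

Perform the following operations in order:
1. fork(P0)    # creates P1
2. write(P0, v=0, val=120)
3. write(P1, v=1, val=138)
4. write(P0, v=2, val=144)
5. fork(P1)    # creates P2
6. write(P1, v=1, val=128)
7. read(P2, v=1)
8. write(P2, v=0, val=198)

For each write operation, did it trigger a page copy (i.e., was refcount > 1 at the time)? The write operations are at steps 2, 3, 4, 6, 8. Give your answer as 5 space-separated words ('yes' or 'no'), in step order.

Op 1: fork(P0) -> P1. 3 ppages; refcounts: pp0:2 pp1:2 pp2:2
Op 2: write(P0, v0, 120). refcount(pp0)=2>1 -> COPY to pp3. 4 ppages; refcounts: pp0:1 pp1:2 pp2:2 pp3:1
Op 3: write(P1, v1, 138). refcount(pp1)=2>1 -> COPY to pp4. 5 ppages; refcounts: pp0:1 pp1:1 pp2:2 pp3:1 pp4:1
Op 4: write(P0, v2, 144). refcount(pp2)=2>1 -> COPY to pp5. 6 ppages; refcounts: pp0:1 pp1:1 pp2:1 pp3:1 pp4:1 pp5:1
Op 5: fork(P1) -> P2. 6 ppages; refcounts: pp0:2 pp1:1 pp2:2 pp3:1 pp4:2 pp5:1
Op 6: write(P1, v1, 128). refcount(pp4)=2>1 -> COPY to pp6. 7 ppages; refcounts: pp0:2 pp1:1 pp2:2 pp3:1 pp4:1 pp5:1 pp6:1
Op 7: read(P2, v1) -> 138. No state change.
Op 8: write(P2, v0, 198). refcount(pp0)=2>1 -> COPY to pp7. 8 ppages; refcounts: pp0:1 pp1:1 pp2:2 pp3:1 pp4:1 pp5:1 pp6:1 pp7:1

yes yes yes yes yes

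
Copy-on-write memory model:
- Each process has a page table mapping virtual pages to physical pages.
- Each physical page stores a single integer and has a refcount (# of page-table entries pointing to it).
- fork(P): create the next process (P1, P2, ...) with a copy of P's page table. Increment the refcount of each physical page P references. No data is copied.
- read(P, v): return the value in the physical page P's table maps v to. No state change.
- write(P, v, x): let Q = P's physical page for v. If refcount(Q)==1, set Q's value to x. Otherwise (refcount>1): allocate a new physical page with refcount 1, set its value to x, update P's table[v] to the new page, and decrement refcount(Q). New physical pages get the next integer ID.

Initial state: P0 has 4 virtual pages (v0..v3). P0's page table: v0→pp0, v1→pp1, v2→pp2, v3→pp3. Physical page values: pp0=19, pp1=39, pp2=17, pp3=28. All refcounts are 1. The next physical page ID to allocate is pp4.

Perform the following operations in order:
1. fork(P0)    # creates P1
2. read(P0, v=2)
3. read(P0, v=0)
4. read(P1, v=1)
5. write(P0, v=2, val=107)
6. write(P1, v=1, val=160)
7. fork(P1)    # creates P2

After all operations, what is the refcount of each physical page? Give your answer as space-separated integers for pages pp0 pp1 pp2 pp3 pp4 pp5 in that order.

Answer: 3 1 2 3 1 2

Derivation:
Op 1: fork(P0) -> P1. 4 ppages; refcounts: pp0:2 pp1:2 pp2:2 pp3:2
Op 2: read(P0, v2) -> 17. No state change.
Op 3: read(P0, v0) -> 19. No state change.
Op 4: read(P1, v1) -> 39. No state change.
Op 5: write(P0, v2, 107). refcount(pp2)=2>1 -> COPY to pp4. 5 ppages; refcounts: pp0:2 pp1:2 pp2:1 pp3:2 pp4:1
Op 6: write(P1, v1, 160). refcount(pp1)=2>1 -> COPY to pp5. 6 ppages; refcounts: pp0:2 pp1:1 pp2:1 pp3:2 pp4:1 pp5:1
Op 7: fork(P1) -> P2. 6 ppages; refcounts: pp0:3 pp1:1 pp2:2 pp3:3 pp4:1 pp5:2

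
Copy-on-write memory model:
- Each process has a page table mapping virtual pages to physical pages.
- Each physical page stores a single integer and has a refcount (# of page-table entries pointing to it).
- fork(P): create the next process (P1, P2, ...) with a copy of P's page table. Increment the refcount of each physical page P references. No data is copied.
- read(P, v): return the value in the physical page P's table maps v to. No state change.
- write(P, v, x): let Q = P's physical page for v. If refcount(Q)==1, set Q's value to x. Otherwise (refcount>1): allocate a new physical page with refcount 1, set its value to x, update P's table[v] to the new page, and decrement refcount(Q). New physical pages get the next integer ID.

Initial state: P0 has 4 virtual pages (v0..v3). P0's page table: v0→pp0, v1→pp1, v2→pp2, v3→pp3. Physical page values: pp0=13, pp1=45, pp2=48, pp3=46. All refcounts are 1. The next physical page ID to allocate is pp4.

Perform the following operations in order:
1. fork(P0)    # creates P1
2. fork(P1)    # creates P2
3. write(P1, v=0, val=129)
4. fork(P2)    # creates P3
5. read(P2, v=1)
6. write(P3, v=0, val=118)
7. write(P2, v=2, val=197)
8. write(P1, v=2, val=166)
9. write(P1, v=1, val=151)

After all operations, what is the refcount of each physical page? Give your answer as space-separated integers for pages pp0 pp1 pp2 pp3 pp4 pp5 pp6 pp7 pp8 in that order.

Op 1: fork(P0) -> P1. 4 ppages; refcounts: pp0:2 pp1:2 pp2:2 pp3:2
Op 2: fork(P1) -> P2. 4 ppages; refcounts: pp0:3 pp1:3 pp2:3 pp3:3
Op 3: write(P1, v0, 129). refcount(pp0)=3>1 -> COPY to pp4. 5 ppages; refcounts: pp0:2 pp1:3 pp2:3 pp3:3 pp4:1
Op 4: fork(P2) -> P3. 5 ppages; refcounts: pp0:3 pp1:4 pp2:4 pp3:4 pp4:1
Op 5: read(P2, v1) -> 45. No state change.
Op 6: write(P3, v0, 118). refcount(pp0)=3>1 -> COPY to pp5. 6 ppages; refcounts: pp0:2 pp1:4 pp2:4 pp3:4 pp4:1 pp5:1
Op 7: write(P2, v2, 197). refcount(pp2)=4>1 -> COPY to pp6. 7 ppages; refcounts: pp0:2 pp1:4 pp2:3 pp3:4 pp4:1 pp5:1 pp6:1
Op 8: write(P1, v2, 166). refcount(pp2)=3>1 -> COPY to pp7. 8 ppages; refcounts: pp0:2 pp1:4 pp2:2 pp3:4 pp4:1 pp5:1 pp6:1 pp7:1
Op 9: write(P1, v1, 151). refcount(pp1)=4>1 -> COPY to pp8. 9 ppages; refcounts: pp0:2 pp1:3 pp2:2 pp3:4 pp4:1 pp5:1 pp6:1 pp7:1 pp8:1

Answer: 2 3 2 4 1 1 1 1 1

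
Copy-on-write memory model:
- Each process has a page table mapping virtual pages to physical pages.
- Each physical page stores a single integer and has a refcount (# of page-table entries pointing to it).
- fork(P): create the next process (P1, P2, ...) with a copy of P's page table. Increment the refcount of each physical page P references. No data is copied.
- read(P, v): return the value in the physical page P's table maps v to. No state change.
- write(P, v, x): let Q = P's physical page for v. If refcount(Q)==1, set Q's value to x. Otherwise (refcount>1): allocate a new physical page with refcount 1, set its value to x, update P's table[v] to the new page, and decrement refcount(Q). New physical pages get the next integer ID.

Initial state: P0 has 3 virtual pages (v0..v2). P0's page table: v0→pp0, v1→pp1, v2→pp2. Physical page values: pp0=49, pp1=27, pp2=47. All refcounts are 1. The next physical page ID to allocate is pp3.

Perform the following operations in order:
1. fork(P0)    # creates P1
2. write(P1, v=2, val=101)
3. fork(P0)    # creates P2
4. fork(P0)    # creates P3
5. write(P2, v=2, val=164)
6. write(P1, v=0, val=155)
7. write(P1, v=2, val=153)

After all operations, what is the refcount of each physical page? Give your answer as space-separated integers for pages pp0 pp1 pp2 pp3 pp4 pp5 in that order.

Answer: 3 4 2 1 1 1

Derivation:
Op 1: fork(P0) -> P1. 3 ppages; refcounts: pp0:2 pp1:2 pp2:2
Op 2: write(P1, v2, 101). refcount(pp2)=2>1 -> COPY to pp3. 4 ppages; refcounts: pp0:2 pp1:2 pp2:1 pp3:1
Op 3: fork(P0) -> P2. 4 ppages; refcounts: pp0:3 pp1:3 pp2:2 pp3:1
Op 4: fork(P0) -> P3. 4 ppages; refcounts: pp0:4 pp1:4 pp2:3 pp3:1
Op 5: write(P2, v2, 164). refcount(pp2)=3>1 -> COPY to pp4. 5 ppages; refcounts: pp0:4 pp1:4 pp2:2 pp3:1 pp4:1
Op 6: write(P1, v0, 155). refcount(pp0)=4>1 -> COPY to pp5. 6 ppages; refcounts: pp0:3 pp1:4 pp2:2 pp3:1 pp4:1 pp5:1
Op 7: write(P1, v2, 153). refcount(pp3)=1 -> write in place. 6 ppages; refcounts: pp0:3 pp1:4 pp2:2 pp3:1 pp4:1 pp5:1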